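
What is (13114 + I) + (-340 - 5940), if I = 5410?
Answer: 12244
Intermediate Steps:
(13114 + I) + (-340 - 5940) = (13114 + 5410) + (-340 - 5940) = 18524 - 6280 = 12244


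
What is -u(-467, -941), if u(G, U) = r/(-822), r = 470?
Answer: 235/411 ≈ 0.57178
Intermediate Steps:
u(G, U) = -235/411 (u(G, U) = 470/(-822) = 470*(-1/822) = -235/411)
-u(-467, -941) = -1*(-235/411) = 235/411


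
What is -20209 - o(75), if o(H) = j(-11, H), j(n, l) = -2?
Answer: -20207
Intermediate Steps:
o(H) = -2
-20209 - o(75) = -20209 - 1*(-2) = -20209 + 2 = -20207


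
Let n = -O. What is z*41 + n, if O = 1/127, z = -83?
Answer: -432182/127 ≈ -3403.0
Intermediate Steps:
O = 1/127 ≈ 0.0078740
n = -1/127 (n = -1*1/127 = -1/127 ≈ -0.0078740)
z*41 + n = -83*41 - 1/127 = -3403 - 1/127 = -432182/127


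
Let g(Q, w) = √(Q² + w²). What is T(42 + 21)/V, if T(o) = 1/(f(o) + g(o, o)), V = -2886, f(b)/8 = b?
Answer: -2/2818179 + √2/11272716 ≈ -5.8422e-7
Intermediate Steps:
f(b) = 8*b
T(o) = 1/(8*o + √2*√(o²)) (T(o) = 1/(8*o + √(o² + o²)) = 1/(8*o + √(2*o²)) = 1/(8*o + √2*√(o²)))
T(42 + 21)/V = 1/((8*(42 + 21) + √2*√((42 + 21)²))*(-2886)) = -1/2886/(8*63 + √2*√(63²)) = -1/2886/(504 + √2*√3969) = -1/2886/(504 + √2*63) = -1/2886/(504 + 63*√2) = -1/(2886*(504 + 63*√2))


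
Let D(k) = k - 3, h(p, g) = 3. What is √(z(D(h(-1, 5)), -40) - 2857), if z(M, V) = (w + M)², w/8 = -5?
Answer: I*√1257 ≈ 35.454*I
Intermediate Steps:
D(k) = -3 + k
w = -40 (w = 8*(-5) = -40)
z(M, V) = (-40 + M)²
√(z(D(h(-1, 5)), -40) - 2857) = √((-40 + (-3 + 3))² - 2857) = √((-40 + 0)² - 2857) = √((-40)² - 2857) = √(1600 - 2857) = √(-1257) = I*√1257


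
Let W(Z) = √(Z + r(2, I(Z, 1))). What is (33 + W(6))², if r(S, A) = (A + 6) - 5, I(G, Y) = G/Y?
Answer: (33 + √13)² ≈ 1340.0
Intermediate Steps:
r(S, A) = 1 + A (r(S, A) = (6 + A) - 5 = 1 + A)
W(Z) = √(1 + 2*Z) (W(Z) = √(Z + (1 + Z/1)) = √(Z + (1 + Z*1)) = √(Z + (1 + Z)) = √(1 + 2*Z))
(33 + W(6))² = (33 + √(1 + 2*6))² = (33 + √(1 + 12))² = (33 + √13)²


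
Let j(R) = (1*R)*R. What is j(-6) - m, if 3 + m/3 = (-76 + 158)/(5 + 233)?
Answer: 5232/119 ≈ 43.966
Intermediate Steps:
m = -948/119 (m = -9 + 3*((-76 + 158)/(5 + 233)) = -9 + 3*(82/238) = -9 + 3*(82*(1/238)) = -9 + 3*(41/119) = -9 + 123/119 = -948/119 ≈ -7.9664)
j(R) = R² (j(R) = R*R = R²)
j(-6) - m = (-6)² - 1*(-948/119) = 36 + 948/119 = 5232/119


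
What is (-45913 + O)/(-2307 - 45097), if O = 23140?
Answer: 22773/47404 ≈ 0.48040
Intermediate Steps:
(-45913 + O)/(-2307 - 45097) = (-45913 + 23140)/(-2307 - 45097) = -22773/(-47404) = -22773*(-1/47404) = 22773/47404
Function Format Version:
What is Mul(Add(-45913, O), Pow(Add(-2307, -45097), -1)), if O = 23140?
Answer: Rational(22773, 47404) ≈ 0.48040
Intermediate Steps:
Mul(Add(-45913, O), Pow(Add(-2307, -45097), -1)) = Mul(Add(-45913, 23140), Pow(Add(-2307, -45097), -1)) = Mul(-22773, Pow(-47404, -1)) = Mul(-22773, Rational(-1, 47404)) = Rational(22773, 47404)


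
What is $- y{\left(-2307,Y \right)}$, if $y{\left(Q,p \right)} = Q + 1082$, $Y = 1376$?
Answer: $1225$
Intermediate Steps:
$y{\left(Q,p \right)} = 1082 + Q$
$- y{\left(-2307,Y \right)} = - (1082 - 2307) = \left(-1\right) \left(-1225\right) = 1225$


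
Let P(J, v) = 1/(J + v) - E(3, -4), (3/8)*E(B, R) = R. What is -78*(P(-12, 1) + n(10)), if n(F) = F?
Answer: -17654/11 ≈ -1604.9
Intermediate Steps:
E(B, R) = 8*R/3
P(J, v) = 32/3 + 1/(J + v) (P(J, v) = 1/(J + v) - 8*(-4)/3 = 1/(J + v) - 1*(-32/3) = 1/(J + v) + 32/3 = 32/3 + 1/(J + v))
-78*(P(-12, 1) + n(10)) = -78*((3 + 32*(-12) + 32*1)/(3*(-12 + 1)) + 10) = -78*((1/3)*(3 - 384 + 32)/(-11) + 10) = -78*((1/3)*(-1/11)*(-349) + 10) = -78*(349/33 + 10) = -78*679/33 = -17654/11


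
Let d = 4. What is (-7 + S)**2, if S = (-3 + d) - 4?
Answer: 100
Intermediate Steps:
S = -3 (S = (-3 + 4) - 4 = 1 - 4 = -3)
(-7 + S)**2 = (-7 - 3)**2 = (-10)**2 = 100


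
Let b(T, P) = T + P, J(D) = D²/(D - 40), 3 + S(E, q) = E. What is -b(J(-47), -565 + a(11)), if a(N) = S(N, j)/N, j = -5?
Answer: 564308/957 ≈ 589.66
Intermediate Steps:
S(E, q) = -3 + E
a(N) = (-3 + N)/N
J(D) = D²/(-40 + D)
b(T, P) = P + T
-b(J(-47), -565 + a(11)) = -((-565 + (-3 + 11)/11) + (-47)²/(-40 - 47)) = -((-565 + (1/11)*8) + 2209/(-87)) = -((-565 + 8/11) + 2209*(-1/87)) = -(-6207/11 - 2209/87) = -1*(-564308/957) = 564308/957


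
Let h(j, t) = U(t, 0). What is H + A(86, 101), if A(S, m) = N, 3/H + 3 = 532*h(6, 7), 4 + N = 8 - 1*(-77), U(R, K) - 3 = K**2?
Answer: 43012/531 ≈ 81.002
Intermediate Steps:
U(R, K) = 3 + K**2
h(j, t) = 3 (h(j, t) = 3 + 0**2 = 3 + 0 = 3)
N = 81 (N = -4 + (8 - 1*(-77)) = -4 + (8 + 77) = -4 + 85 = 81)
H = 1/531 (H = 3/(-3 + 532*3) = 3/(-3 + 1596) = 3/1593 = 3*(1/1593) = 1/531 ≈ 0.0018832)
A(S, m) = 81
H + A(86, 101) = 1/531 + 81 = 43012/531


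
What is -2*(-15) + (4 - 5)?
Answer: 29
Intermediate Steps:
-2*(-15) + (4 - 5) = 30 - 1 = 29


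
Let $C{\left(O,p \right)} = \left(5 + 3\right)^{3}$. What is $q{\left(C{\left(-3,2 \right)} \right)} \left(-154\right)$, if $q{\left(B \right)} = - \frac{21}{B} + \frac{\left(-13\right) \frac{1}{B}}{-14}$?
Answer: $\frac{3091}{512} \approx 6.0371$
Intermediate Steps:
$C{\left(O,p \right)} = 512$ ($C{\left(O,p \right)} = 8^{3} = 512$)
$q{\left(B \right)} = - \frac{281}{14 B}$ ($q{\left(B \right)} = - \frac{21}{B} + - \frac{13}{B} \left(- \frac{1}{14}\right) = - \frac{21}{B} + \frac{13}{14 B} = - \frac{281}{14 B}$)
$q{\left(C{\left(-3,2 \right)} \right)} \left(-154\right) = - \frac{281}{14 \cdot 512} \left(-154\right) = \left(- \frac{281}{14}\right) \frac{1}{512} \left(-154\right) = \left(- \frac{281}{7168}\right) \left(-154\right) = \frac{3091}{512}$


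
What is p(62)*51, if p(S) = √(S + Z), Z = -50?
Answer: 102*√3 ≈ 176.67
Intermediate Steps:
p(S) = √(-50 + S) (p(S) = √(S - 50) = √(-50 + S))
p(62)*51 = √(-50 + 62)*51 = √12*51 = (2*√3)*51 = 102*√3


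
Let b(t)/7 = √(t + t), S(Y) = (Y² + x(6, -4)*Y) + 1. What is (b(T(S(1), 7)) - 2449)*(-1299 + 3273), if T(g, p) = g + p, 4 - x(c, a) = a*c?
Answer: -4834326 + 13818*√74 ≈ -4.7155e+6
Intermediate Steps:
x(c, a) = 4 - a*c
S(Y) = 1 + Y² + 28*Y (S(Y) = (Y² + (4 - 1*(-4)*6)*Y) + 1 = (Y² + (4 + 24)*Y) + 1 = (Y² + 28*Y) + 1 = 1 + Y² + 28*Y)
b(t) = 7*√2*√t (b(t) = 7*√(t + t) = 7*√(2*t) = 7*(√2*√t) = 7*√2*√t)
(b(T(S(1), 7)) - 2449)*(-1299 + 3273) = (7*√2*√((1 + 1² + 28*1) + 7) - 2449)*(-1299 + 3273) = (7*√2*√((1 + 1 + 28) + 7) - 2449)*1974 = (7*√2*√(30 + 7) - 2449)*1974 = (7*√2*√37 - 2449)*1974 = (7*√74 - 2449)*1974 = (-2449 + 7*√74)*1974 = -4834326 + 13818*√74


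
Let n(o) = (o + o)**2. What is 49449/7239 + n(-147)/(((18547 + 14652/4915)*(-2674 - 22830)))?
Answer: 9581642087723401/1402725278314216 ≈ 6.8307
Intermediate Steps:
n(o) = 4*o**2 (n(o) = (2*o)**2 = 4*o**2)
49449/7239 + n(-147)/(((18547 + 14652/4915)*(-2674 - 22830))) = 49449/7239 + (4*(-147)**2)/(((18547 + 14652/4915)*(-2674 - 22830))) = 49449*(1/7239) + (4*21609)/(((18547 + 14652*(1/4915))*(-25504))) = 16483/2413 + 86436/(((18547 + 14652/4915)*(-25504))) = 16483/2413 + 86436/(((91173157/4915)*(-25504))) = 16483/2413 + 86436/(-2325280196128/4915) = 16483/2413 + 86436*(-4915/2325280196128) = 16483/2413 - 106208235/581320049032 = 9581642087723401/1402725278314216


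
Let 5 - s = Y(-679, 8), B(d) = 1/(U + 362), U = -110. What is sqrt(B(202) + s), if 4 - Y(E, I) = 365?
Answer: sqrt(645631)/42 ≈ 19.131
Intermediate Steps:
Y(E, I) = -361 (Y(E, I) = 4 - 1*365 = 4 - 365 = -361)
B(d) = 1/252 (B(d) = 1/(-110 + 362) = 1/252)
s = 366 (s = 5 - 1*(-361) = 5 + 361 = 366)
sqrt(B(202) + s) = sqrt(1/252 + 366) = sqrt(92233/252) = sqrt(645631)/42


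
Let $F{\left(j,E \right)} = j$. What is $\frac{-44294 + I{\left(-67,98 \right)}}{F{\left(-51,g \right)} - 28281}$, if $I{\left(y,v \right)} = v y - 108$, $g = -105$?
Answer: $\frac{12742}{7083} \approx 1.799$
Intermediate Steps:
$I{\left(y,v \right)} = -108 + v y$
$\frac{-44294 + I{\left(-67,98 \right)}}{F{\left(-51,g \right)} - 28281} = \frac{-44294 + \left(-108 + 98 \left(-67\right)\right)}{-51 - 28281} = \frac{-44294 - 6674}{-28332} = \left(-44294 - 6674\right) \left(- \frac{1}{28332}\right) = \left(-50968\right) \left(- \frac{1}{28332}\right) = \frac{12742}{7083}$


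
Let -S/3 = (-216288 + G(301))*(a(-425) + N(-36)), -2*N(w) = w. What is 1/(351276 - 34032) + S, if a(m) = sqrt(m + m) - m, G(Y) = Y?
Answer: 91063850591413/317244 + 3239805*I*sqrt(34) ≈ 2.8705e+8 + 1.8891e+7*I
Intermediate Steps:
N(w) = -w/2
a(m) = -m + sqrt(2)*sqrt(m) (a(m) = sqrt(2*m) - m = sqrt(2)*sqrt(m) - m = -m + sqrt(2)*sqrt(m))
S = 287046723 + 3239805*I*sqrt(34) (S = -3*(-216288 + 301)*((-1*(-425) + sqrt(2)*sqrt(-425)) - 1/2*(-36)) = -(-647961)*((425 + sqrt(2)*(5*I*sqrt(17))) + 18) = -(-647961)*((425 + 5*I*sqrt(34)) + 18) = -(-647961)*(443 + 5*I*sqrt(34)) = -3*(-95682241 - 1079935*I*sqrt(34)) = 287046723 + 3239805*I*sqrt(34) ≈ 2.8705e+8 + 1.8891e+7*I)
1/(351276 - 34032) + S = 1/(351276 - 34032) + (287046723 + 3239805*I*sqrt(34)) = 1/317244 + (287046723 + 3239805*I*sqrt(34)) = 91063850591413/317244 + 3239805*I*sqrt(34)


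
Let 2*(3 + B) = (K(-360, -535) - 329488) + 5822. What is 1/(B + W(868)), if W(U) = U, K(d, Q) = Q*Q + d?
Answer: -2/36071 ≈ -5.5446e-5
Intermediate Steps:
K(d, Q) = d + Q**2 (K(d, Q) = Q**2 + d = d + Q**2)
B = -37807/2 (B = -3 + (((-360 + (-535)**2) - 329488) + 5822)/2 = -3 + (((-360 + 286225) - 329488) + 5822)/2 = -3 + ((285865 - 329488) + 5822)/2 = -3 + (-43623 + 5822)/2 = -3 + (1/2)*(-37801) = -3 - 37801/2 = -37807/2 ≈ -18904.)
1/(B + W(868)) = 1/(-37807/2 + 868) = 1/(-36071/2) = -2/36071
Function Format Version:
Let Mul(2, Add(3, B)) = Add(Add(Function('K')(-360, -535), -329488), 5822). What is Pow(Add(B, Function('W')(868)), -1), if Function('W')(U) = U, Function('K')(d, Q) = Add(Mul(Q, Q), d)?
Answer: Rational(-2, 36071) ≈ -5.5446e-5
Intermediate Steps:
Function('K')(d, Q) = Add(d, Pow(Q, 2)) (Function('K')(d, Q) = Add(Pow(Q, 2), d) = Add(d, Pow(Q, 2)))
B = Rational(-37807, 2) (B = Add(-3, Mul(Rational(1, 2), Add(Add(Add(-360, Pow(-535, 2)), -329488), 5822))) = Add(-3, Mul(Rational(1, 2), Add(Add(Add(-360, 286225), -329488), 5822))) = Add(-3, Mul(Rational(1, 2), Add(Add(285865, -329488), 5822))) = Add(-3, Mul(Rational(1, 2), Add(-43623, 5822))) = Add(-3, Mul(Rational(1, 2), -37801)) = Add(-3, Rational(-37801, 2)) = Rational(-37807, 2) ≈ -18904.)
Pow(Add(B, Function('W')(868)), -1) = Pow(Add(Rational(-37807, 2), 868), -1) = Pow(Rational(-36071, 2), -1) = Rational(-2, 36071)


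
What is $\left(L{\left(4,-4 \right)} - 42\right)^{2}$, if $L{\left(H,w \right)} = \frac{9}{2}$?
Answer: $\frac{5625}{4} \approx 1406.3$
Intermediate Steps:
$L{\left(H,w \right)} = \frac{9}{2}$ ($L{\left(H,w \right)} = 9 \cdot \frac{1}{2} = \frac{9}{2}$)
$\left(L{\left(4,-4 \right)} - 42\right)^{2} = \left(\frac{9}{2} - 42\right)^{2} = \left(- \frac{75}{2}\right)^{2} = \frac{5625}{4}$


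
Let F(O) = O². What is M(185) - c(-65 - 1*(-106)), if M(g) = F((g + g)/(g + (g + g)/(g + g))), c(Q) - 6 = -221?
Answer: 1893760/8649 ≈ 218.96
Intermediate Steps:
c(Q) = -215 (c(Q) = 6 - 221 = -215)
M(g) = 4*g²/(1 + g)² (M(g) = ((g + g)/(g + (g + g)/(g + g)))² = ((2*g)/(g + (2*g)/((2*g))))² = ((2*g)/(g + (2*g)*(1/(2*g))))² = ((2*g)/(g + 1))² = ((2*g)/(1 + g))² = (2*g/(1 + g))² = 4*g²/(1 + g)²)
M(185) - c(-65 - 1*(-106)) = 4*185²/(1 + 185)² - 1*(-215) = 4*34225/186² + 215 = 4*34225*(1/34596) + 215 = 34225/8649 + 215 = 1893760/8649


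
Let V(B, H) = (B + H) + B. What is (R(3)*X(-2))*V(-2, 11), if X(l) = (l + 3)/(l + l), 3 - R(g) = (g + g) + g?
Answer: 21/2 ≈ 10.500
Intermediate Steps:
V(B, H) = H + 2*B
R(g) = 3 - 3*g (R(g) = 3 - ((g + g) + g) = 3 - (2*g + g) = 3 - 3*g)
X(l) = (3 + l)/(2*l) (X(l) = (3 + l)/((2*l)) = (3 + l)*(1/(2*l)) = (3 + l)/(2*l))
(R(3)*X(-2))*V(-2, 11) = ((3 - 3*3)*((½)*(3 - 2)/(-2)))*(11 + 2*(-2)) = ((3 - 9)*((½)*(-½)*1))*(11 - 4) = -6*(-¼)*7 = (3/2)*7 = 21/2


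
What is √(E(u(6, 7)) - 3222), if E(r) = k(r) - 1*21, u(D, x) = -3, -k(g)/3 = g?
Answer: 7*I*√66 ≈ 56.868*I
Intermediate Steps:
k(g) = -3*g
E(r) = -21 - 3*r (E(r) = -3*r - 1*21 = -3*r - 21 = -21 - 3*r)
√(E(u(6, 7)) - 3222) = √((-21 - 3*(-3)) - 3222) = √((-21 + 9) - 3222) = √(-12 - 3222) = √(-3234) = 7*I*√66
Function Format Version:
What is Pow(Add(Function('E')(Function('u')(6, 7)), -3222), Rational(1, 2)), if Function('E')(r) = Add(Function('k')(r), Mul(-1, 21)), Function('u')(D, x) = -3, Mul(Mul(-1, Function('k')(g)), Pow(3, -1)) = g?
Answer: Mul(7, I, Pow(66, Rational(1, 2))) ≈ Mul(56.868, I)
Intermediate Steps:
Function('k')(g) = Mul(-3, g)
Function('E')(r) = Add(-21, Mul(-3, r)) (Function('E')(r) = Add(Mul(-3, r), Mul(-1, 21)) = Add(Mul(-3, r), -21) = Add(-21, Mul(-3, r)))
Pow(Add(Function('E')(Function('u')(6, 7)), -3222), Rational(1, 2)) = Pow(Add(Add(-21, Mul(-3, -3)), -3222), Rational(1, 2)) = Pow(Add(Add(-21, 9), -3222), Rational(1, 2)) = Pow(Add(-12, -3222), Rational(1, 2)) = Pow(-3234, Rational(1, 2)) = Mul(7, I, Pow(66, Rational(1, 2)))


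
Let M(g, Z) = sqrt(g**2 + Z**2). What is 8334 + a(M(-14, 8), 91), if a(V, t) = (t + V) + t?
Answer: 8516 + 2*sqrt(65) ≈ 8532.1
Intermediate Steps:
M(g, Z) = sqrt(Z**2 + g**2)
a(V, t) = V + 2*t (a(V, t) = (V + t) + t = V + 2*t)
8334 + a(M(-14, 8), 91) = 8334 + (sqrt(8**2 + (-14)**2) + 2*91) = 8334 + (sqrt(64 + 196) + 182) = 8334 + (sqrt(260) + 182) = 8334 + (2*sqrt(65) + 182) = 8334 + (182 + 2*sqrt(65)) = 8516 + 2*sqrt(65)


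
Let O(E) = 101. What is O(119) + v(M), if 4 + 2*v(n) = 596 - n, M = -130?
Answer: 462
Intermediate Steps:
v(n) = 296 - n/2 (v(n) = -2 + (596 - n)/2 = -2 + (298 - n/2) = 296 - n/2)
O(119) + v(M) = 101 + (296 - ½*(-130)) = 101 + (296 + 65) = 101 + 361 = 462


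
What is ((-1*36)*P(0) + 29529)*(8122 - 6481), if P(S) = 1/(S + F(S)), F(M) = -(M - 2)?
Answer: 48427551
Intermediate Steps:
F(M) = 2 - M (F(M) = -(-2 + M) = 2 - M)
P(S) = ½ (P(S) = 1/(S + (2 - S)) = 1/2 = ½)
((-1*36)*P(0) + 29529)*(8122 - 6481) = (-1*36*(½) + 29529)*(8122 - 6481) = (-36*½ + 29529)*1641 = (-18 + 29529)*1641 = 29511*1641 = 48427551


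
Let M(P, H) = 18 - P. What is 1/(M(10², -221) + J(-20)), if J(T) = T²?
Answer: 1/318 ≈ 0.0031447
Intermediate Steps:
1/(M(10², -221) + J(-20)) = 1/((18 - 1*10²) + (-20)²) = 1/((18 - 1*100) + 400) = 1/((18 - 100) + 400) = 1/(-82 + 400) = 1/318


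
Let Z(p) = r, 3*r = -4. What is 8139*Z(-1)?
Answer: -10852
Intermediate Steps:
r = -4/3 (r = (⅓)*(-4) = -4/3 ≈ -1.3333)
Z(p) = -4/3
8139*Z(-1) = 8139*(-4/3) = -10852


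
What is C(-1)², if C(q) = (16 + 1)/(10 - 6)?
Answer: 289/16 ≈ 18.063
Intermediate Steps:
C(q) = 17/4
C(-1)² = (17/4)² = 289/16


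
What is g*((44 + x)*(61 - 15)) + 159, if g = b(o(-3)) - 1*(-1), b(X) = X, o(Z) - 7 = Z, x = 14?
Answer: 13499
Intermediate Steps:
o(Z) = 7 + Z
g = 5 (g = (7 - 3) - 1*(-1) = 4 + 1 = 5)
g*((44 + x)*(61 - 15)) + 159 = 5*((44 + 14)*(61 - 15)) + 159 = 5*(58*46) + 159 = 5*2668 + 159 = 13340 + 159 = 13499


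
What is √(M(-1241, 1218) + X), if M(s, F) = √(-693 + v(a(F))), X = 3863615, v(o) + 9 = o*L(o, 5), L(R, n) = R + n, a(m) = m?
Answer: √(3863615 + 4*√93057) ≈ 1965.9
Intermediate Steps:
v(o) = -9 + o*(5 + o) (v(o) = -9 + o*(o + 5) = -9 + o*(5 + o))
M(s, F) = √(-702 + F*(5 + F)) (M(s, F) = √(-693 + (-9 + F*(5 + F))) = √(-702 + F*(5 + F)))
√(M(-1241, 1218) + X) = √(√(-702 + 1218*(5 + 1218)) + 3863615) = √(√(-702 + 1218*1223) + 3863615) = √(√(-702 + 1489614) + 3863615) = √(√1488912 + 3863615) = √(4*√93057 + 3863615) = √(3863615 + 4*√93057)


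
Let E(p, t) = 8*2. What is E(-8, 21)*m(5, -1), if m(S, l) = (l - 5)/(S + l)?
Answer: -24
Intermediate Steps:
E(p, t) = 16
m(S, l) = (-5 + l)/(S + l)
E(-8, 21)*m(5, -1) = 16*((-5 - 1)/(5 - 1)) = 16*(-6/4) = 16*((1/4)*(-6)) = 16*(-3/2) = -24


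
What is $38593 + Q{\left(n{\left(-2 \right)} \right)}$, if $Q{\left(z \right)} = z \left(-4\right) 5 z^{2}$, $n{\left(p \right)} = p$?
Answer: $38753$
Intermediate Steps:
$Q{\left(z \right)} = - 20 z^{3}$ ($Q{\left(z \right)} = - 4 z 5 z^{2} = - 20 z z^{2} = - 20 z^{3}$)
$38593 + Q{\left(n{\left(-2 \right)} \right)} = 38593 - 20 \left(-2\right)^{3} = 38593 - -160 = 38593 + 160 = 38753$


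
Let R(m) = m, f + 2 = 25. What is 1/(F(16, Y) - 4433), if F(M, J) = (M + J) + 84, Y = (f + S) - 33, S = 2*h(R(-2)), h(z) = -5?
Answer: -1/4353 ≈ -0.00022973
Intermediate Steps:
f = 23 (f = -2 + 25 = 23)
S = -10 (S = 2*(-5) = -10)
Y = -20 (Y = (23 - 10) - 33 = 13 - 33 = -20)
F(M, J) = 84 + J + M (F(M, J) = (J + M) + 84 = 84 + J + M)
1/(F(16, Y) - 4433) = 1/((84 - 20 + 16) - 4433) = 1/(80 - 4433) = 1/(-4353) = -1/4353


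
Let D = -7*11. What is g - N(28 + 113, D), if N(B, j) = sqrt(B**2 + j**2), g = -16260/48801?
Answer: -5420/16267 - sqrt(25810) ≈ -160.99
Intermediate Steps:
D = -77
g = -5420/16267 (g = -16260*1/48801 = -5420/16267 ≈ -0.33319)
g - N(28 + 113, D) = -5420/16267 - sqrt((28 + 113)**2 + (-77)**2) = -5420/16267 - sqrt(141**2 + 5929) = -5420/16267 - sqrt(19881 + 5929) = -5420/16267 - sqrt(25810)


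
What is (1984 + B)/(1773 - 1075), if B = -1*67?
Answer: 1917/698 ≈ 2.7464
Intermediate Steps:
B = -67
(1984 + B)/(1773 - 1075) = (1984 - 67)/(1773 - 1075) = 1917/698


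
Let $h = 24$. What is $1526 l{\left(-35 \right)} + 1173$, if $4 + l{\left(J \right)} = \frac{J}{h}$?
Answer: $- \frac{85877}{12} \approx -7156.4$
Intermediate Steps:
$l{\left(J \right)} = -4 + \frac{J}{24}$
$1526 l{\left(-35 \right)} + 1173 = 1526 \left(-4 + \frac{1}{24} \left(-35\right)\right) + 1173 = 1526 \left(-4 - \frac{35}{24}\right) + 1173 = 1526 \left(- \frac{131}{24}\right) + 1173 = - \frac{99953}{12} + 1173 = - \frac{85877}{12}$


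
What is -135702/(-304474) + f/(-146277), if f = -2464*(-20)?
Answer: 2422801367/22268771649 ≈ 0.10880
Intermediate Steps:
f = 49280
-135702/(-304474) + f/(-146277) = -135702/(-304474) + 49280/(-146277) = -135702*(-1/304474) + 49280*(-1/146277) = 67851/152237 - 49280/146277 = 2422801367/22268771649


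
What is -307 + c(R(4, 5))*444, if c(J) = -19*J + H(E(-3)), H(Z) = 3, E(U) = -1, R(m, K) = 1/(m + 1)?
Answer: -3311/5 ≈ -662.20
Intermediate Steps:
R(m, K) = 1/(1 + m)
c(J) = 3 - 19*J (c(J) = -19*J + 3 = 3 - 19*J)
-307 + c(R(4, 5))*444 = -307 + (3 - 19/(1 + 4))*444 = -307 + (3 - 19/5)*444 = -307 - ⅘*444 = -307 - 1776/5 = -3311/5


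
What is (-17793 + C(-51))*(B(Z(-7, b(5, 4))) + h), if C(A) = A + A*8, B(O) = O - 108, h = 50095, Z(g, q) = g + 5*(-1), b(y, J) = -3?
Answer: -912143700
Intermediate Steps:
Z(g, q) = -5 + g (Z(g, q) = g - 5 = -5 + g)
B(O) = -108 + O
C(A) = 9*A (C(A) = A + 8*A = 9*A)
(-17793 + C(-51))*(B(Z(-7, b(5, 4))) + h) = (-17793 + 9*(-51))*((-108 + (-5 - 7)) + 50095) = (-17793 - 459)*((-108 - 12) + 50095) = -18252*(-120 + 50095) = -18252*49975 = -912143700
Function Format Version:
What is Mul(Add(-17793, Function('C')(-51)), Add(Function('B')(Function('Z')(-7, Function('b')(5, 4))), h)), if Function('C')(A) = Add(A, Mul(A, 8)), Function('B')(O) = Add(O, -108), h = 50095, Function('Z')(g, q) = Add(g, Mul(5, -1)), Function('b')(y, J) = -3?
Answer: -912143700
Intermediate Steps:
Function('Z')(g, q) = Add(-5, g) (Function('Z')(g, q) = Add(g, -5) = Add(-5, g))
Function('B')(O) = Add(-108, O)
Function('C')(A) = Mul(9, A) (Function('C')(A) = Add(A, Mul(8, A)) = Mul(9, A))
Mul(Add(-17793, Function('C')(-51)), Add(Function('B')(Function('Z')(-7, Function('b')(5, 4))), h)) = Mul(Add(-17793, Mul(9, -51)), Add(Add(-108, Add(-5, -7)), 50095)) = Mul(Add(-17793, -459), Add(Add(-108, -12), 50095)) = Mul(-18252, Add(-120, 50095)) = Mul(-18252, 49975) = -912143700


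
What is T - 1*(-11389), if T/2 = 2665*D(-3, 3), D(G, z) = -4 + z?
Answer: 6059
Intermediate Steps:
T = -5330 (T = 2*(2665*(-4 + 3)) = 2*(2665*(-1)) = 2*(-2665) = -5330)
T - 1*(-11389) = -5330 - 1*(-11389) = -5330 + 11389 = 6059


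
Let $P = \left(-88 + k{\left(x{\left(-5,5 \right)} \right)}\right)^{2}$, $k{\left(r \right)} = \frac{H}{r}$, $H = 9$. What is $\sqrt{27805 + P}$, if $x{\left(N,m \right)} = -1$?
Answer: $\sqrt{37214} \approx 192.91$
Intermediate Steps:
$k{\left(r \right)} = \frac{9}{r}$
$P = 9409$ ($P = \left(-88 + \frac{9}{-1}\right)^{2} = \left(-88 + 9 \left(-1\right)\right)^{2} = \left(-88 - 9\right)^{2} = \left(-97\right)^{2} = 9409$)
$\sqrt{27805 + P} = \sqrt{27805 + 9409} = \sqrt{37214}$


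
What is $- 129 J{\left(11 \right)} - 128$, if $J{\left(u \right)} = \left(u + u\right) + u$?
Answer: $-4385$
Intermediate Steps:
$J{\left(u \right)} = 3 u$ ($J{\left(u \right)} = 2 u + u = 3 u$)
$- 129 J{\left(11 \right)} - 128 = - 129 \cdot 3 \cdot 11 - 128 = \left(-129\right) 33 - 128 = -4257 - 128 = -4385$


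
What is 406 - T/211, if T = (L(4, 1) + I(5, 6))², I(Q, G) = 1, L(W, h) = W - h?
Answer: 85650/211 ≈ 405.92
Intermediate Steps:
T = 16 (T = ((4 - 1*1) + 1)² = ((4 - 1) + 1)² = (3 + 1)² = 4² = 16)
406 - T/211 = 406 - 16/211 = 85650/211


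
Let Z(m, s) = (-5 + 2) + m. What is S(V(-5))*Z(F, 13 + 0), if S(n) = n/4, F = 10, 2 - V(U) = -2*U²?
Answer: 91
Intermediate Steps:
V(U) = 2 + 2*U² (V(U) = 2 - (-2)*U² = 2 + 2*U²)
Z(m, s) = -3 + m
S(n) = n/4 (S(n) = n*(¼) = n/4)
S(V(-5))*Z(F, 13 + 0) = ((2 + 2*(-5)²)/4)*(-3 + 10) = ((2 + 2*25)/4)*7 = ((2 + 50)/4)*7 = ((¼)*52)*7 = 13*7 = 91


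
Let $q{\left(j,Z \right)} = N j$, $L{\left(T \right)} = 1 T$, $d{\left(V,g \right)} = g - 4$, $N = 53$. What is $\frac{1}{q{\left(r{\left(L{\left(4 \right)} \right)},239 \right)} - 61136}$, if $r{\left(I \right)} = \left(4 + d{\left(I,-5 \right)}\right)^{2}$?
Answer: $- \frac{1}{59811} \approx -1.6719 \cdot 10^{-5}$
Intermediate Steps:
$d{\left(V,g \right)} = -4 + g$
$L{\left(T \right)} = T$
$r{\left(I \right)} = 25$ ($r{\left(I \right)} = \left(4 - 9\right)^{2} = \left(-5\right)^{2} = 25$)
$q{\left(j,Z \right)} = 53 j$
$\frac{1}{q{\left(r{\left(L{\left(4 \right)} \right)},239 \right)} - 61136} = \frac{1}{53 \cdot 25 - 61136} = \frac{1}{1325 - 61136} = \frac{1}{-59811} = - \frac{1}{59811}$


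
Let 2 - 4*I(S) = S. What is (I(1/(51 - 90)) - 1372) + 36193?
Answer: 5432155/156 ≈ 34822.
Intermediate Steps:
I(S) = ½ - S/4
(I(1/(51 - 90)) - 1372) + 36193 = ((½ - 1/(4*(51 - 90))) - 1372) + 36193 = ((½ - ¼/(-39)) - 1372) + 36193 = ((½ - ¼*(-1/39)) - 1372) + 36193 = ((½ + 1/156) - 1372) + 36193 = (79/156 - 1372) + 36193 = -213953/156 + 36193 = 5432155/156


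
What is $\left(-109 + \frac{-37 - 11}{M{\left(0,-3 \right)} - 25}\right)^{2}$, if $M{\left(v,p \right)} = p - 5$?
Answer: $\frac{1399489}{121} \approx 11566.0$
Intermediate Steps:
$M{\left(v,p \right)} = -5 + p$ ($M{\left(v,p \right)} = p - 5 = -5 + p$)
$\left(-109 + \frac{-37 - 11}{M{\left(0,-3 \right)} - 25}\right)^{2} = \left(-109 + \frac{-37 - 11}{\left(-5 - 3\right) - 25}\right)^{2} = \left(-109 - \frac{48}{-8 - 25}\right)^{2} = \left(-109 - \frac{48}{-33}\right)^{2} = \left(-109 - - \frac{16}{11}\right)^{2} = \left(-109 + \frac{16}{11}\right)^{2} = \left(- \frac{1183}{11}\right)^{2} = \frac{1399489}{121}$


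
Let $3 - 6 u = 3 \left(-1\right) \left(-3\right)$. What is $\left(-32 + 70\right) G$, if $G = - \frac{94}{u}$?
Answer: $3572$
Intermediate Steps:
$u = -1$ ($u = \frac{1}{2} - \frac{3 \left(-1\right) \left(-3\right)}{6} = \frac{1}{2} - \frac{\left(-3\right) \left(-3\right)}{6} = \frac{1}{2} - \frac{3}{2} = -1$)
$G = 94$ ($G = - \frac{94}{-1} = \left(-94\right) \left(-1\right) = 94$)
$\left(-32 + 70\right) G = \left(-32 + 70\right) 94 = 38 \cdot 94 = 3572$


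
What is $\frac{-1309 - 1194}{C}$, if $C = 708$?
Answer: $- \frac{2503}{708} \approx -3.5353$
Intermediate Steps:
$\frac{-1309 - 1194}{C} = \frac{-1309 - 1194}{708} = \frac{1}{708} \left(-2503\right) = - \frac{2503}{708}$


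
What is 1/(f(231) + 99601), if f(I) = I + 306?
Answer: 1/100138 ≈ 9.9862e-6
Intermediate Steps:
f(I) = 306 + I
1/(f(231) + 99601) = 1/((306 + 231) + 99601) = 1/(537 + 99601) = 1/100138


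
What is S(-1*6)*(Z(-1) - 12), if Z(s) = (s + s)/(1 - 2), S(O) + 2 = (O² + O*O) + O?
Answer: -640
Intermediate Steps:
S(O) = -2 + O + 2*O² (S(O) = -2 + ((O² + O*O) + O) = -2 + ((O² + O²) + O) = -2 + (2*O² + O) = -2 + (O + 2*O²) = -2 + O + 2*O²)
Z(s) = -2*s (Z(s) = (2*s)/(-1) = (2*s)*(-1) = -2*s)
S(-1*6)*(Z(-1) - 12) = (-2 - 1*6 + 2*(-1*6)²)*(-2*(-1) - 12) = (-2 - 6 + 2*(-6)²)*(2 - 12) = (-2 - 6 + 2*36)*(-10) = (-2 - 6 + 72)*(-10) = 64*(-10) = -640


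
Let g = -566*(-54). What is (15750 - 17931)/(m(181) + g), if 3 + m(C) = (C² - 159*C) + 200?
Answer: -727/11581 ≈ -0.062775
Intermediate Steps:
g = 30564
m(C) = 197 + C² - 159*C (m(C) = -3 + ((C² - 159*C) + 200) = -3 + (200 + C² - 159*C) = 197 + C² - 159*C)
(15750 - 17931)/(m(181) + g) = (15750 - 17931)/((197 + 181² - 159*181) + 30564) = -2181/((197 + 32761 - 28779) + 30564) = -2181/(4179 + 30564) = -2181/34743 = -2181*1/34743 = -727/11581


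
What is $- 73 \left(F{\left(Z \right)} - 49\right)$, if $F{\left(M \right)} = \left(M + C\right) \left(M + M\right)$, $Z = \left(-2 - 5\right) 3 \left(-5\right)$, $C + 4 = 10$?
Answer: $-1698053$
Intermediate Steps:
$C = 6$ ($C = -4 + 10 = 6$)
$Z = 105$ ($Z = \left(-2 - 5\right) 3 \left(-5\right) = \left(-7\right) 3 \left(-5\right) = \left(-21\right) \left(-5\right) = 105$)
$F{\left(M \right)} = 2 M \left(6 + M\right)$ ($F{\left(M \right)} = \left(M + 6\right) \left(M + M\right) = \left(6 + M\right) 2 M = 2 M \left(6 + M\right)$)
$- 73 \left(F{\left(Z \right)} - 49\right) = - 73 \left(2 \cdot 105 \left(6 + 105\right) - 49\right) = - 73 \left(2 \cdot 105 \cdot 111 - 49\right) = - 73 \left(23310 - 49\right) = \left(-73\right) 23261 = -1698053$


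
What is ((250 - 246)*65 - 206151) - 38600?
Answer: -244491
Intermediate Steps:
((250 - 246)*65 - 206151) - 38600 = (4*65 - 206151) - 38600 = (260 - 206151) - 38600 = -205891 - 38600 = -244491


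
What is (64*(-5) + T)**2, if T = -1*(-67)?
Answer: 64009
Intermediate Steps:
T = 67
(64*(-5) + T)**2 = (64*(-5) + 67)**2 = (-320 + 67)**2 = (-253)**2 = 64009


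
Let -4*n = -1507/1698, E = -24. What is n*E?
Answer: -1507/283 ≈ -5.3251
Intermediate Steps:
n = 1507/6792 (n = -(-1507)/(4*1698) = -1/4*(-1507/1698) = 1507/6792 ≈ 0.22188)
n*E = (1507/6792)*(-24) = -1507/283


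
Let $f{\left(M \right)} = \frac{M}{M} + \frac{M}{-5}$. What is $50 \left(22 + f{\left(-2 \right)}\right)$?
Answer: $1170$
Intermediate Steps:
$f{\left(M \right)} = 1 - \frac{M}{5}$ ($f{\left(M \right)} = 1 + M \left(- \frac{1}{5}\right) = 1 - \frac{M}{5}$)
$50 \left(22 + f{\left(-2 \right)}\right) = 50 \left(22 + \left(1 - - \frac{2}{5}\right)\right) = 50 \left(22 + \left(1 + \frac{2}{5}\right)\right) = 50 \left(22 + \frac{7}{5}\right) = 50 \cdot \frac{117}{5} = 1170$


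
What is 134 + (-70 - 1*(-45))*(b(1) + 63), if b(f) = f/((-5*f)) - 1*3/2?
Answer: -2797/2 ≈ -1398.5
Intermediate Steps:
b(f) = -17/10 (b(f) = f*(-1/(5*f)) - 3*1/2 = -1/5 - 3/2 = -17/10)
134 + (-70 - 1*(-45))*(b(1) + 63) = 134 + (-70 - 1*(-45))*(-17/10 + 63) = 134 + (-70 + 45)*(613/10) = 134 - 25*613/10 = 134 - 3065/2 = -2797/2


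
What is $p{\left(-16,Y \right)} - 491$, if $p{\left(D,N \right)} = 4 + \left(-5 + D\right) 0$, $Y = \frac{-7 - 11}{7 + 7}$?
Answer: $-487$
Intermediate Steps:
$Y = - \frac{9}{7}$ ($Y = - \frac{18}{14} = \left(-18\right) \frac{1}{14} = - \frac{9}{7} \approx -1.2857$)
$p{\left(D,N \right)} = 4$ ($p{\left(D,N \right)} = 4 + 0 = 4$)
$p{\left(-16,Y \right)} - 491 = 4 - 491 = -487$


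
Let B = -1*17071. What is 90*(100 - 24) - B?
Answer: 23911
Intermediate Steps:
B = -17071
90*(100 - 24) - B = 90*(100 - 24) - 1*(-17071) = 90*76 + 17071 = 6840 + 17071 = 23911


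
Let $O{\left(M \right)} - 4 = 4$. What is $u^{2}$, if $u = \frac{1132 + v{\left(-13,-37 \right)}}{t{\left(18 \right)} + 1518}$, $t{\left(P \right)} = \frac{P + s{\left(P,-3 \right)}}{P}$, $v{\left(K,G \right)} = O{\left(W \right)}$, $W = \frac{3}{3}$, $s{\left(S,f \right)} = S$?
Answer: $\frac{9}{16} \approx 0.5625$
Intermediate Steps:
$W = 1$ ($W = 3 \cdot \frac{1}{3} = 1$)
$O{\left(M \right)} = 8$ ($O{\left(M \right)} = 4 + 4 = 8$)
$v{\left(K,G \right)} = 8$
$t{\left(P \right)} = 2$ ($t{\left(P \right)} = \frac{P + P}{P} = \frac{2 P}{P} = 2$)
$u = \frac{3}{4}$ ($u = \frac{1132 + 8}{2 + 1518} = \frac{1140}{1520} = 1140 \cdot \frac{1}{1520} = \frac{3}{4} \approx 0.75$)
$u^{2} = \left(\frac{3}{4}\right)^{2} = \frac{9}{16}$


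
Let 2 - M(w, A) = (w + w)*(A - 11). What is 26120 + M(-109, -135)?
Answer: -5706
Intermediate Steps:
M(w, A) = 2 - 2*w*(-11 + A) (M(w, A) = 2 - (w + w)*(A - 11) = 2 - 2*w*(-11 + A))
26120 + M(-109, -135) = 26120 + (2 + 22*(-109) - 2*(-135)*(-109)) = 26120 + (2 - 2398 - 29430) = 26120 - 31826 = -5706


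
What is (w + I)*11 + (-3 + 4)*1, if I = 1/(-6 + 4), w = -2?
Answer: -53/2 ≈ -26.500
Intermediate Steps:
I = -½ (I = 1/(-2) = -½ ≈ -0.50000)
(w + I)*11 + (-3 + 4)*1 = (-2 - ½)*11 + (-3 + 4)*1 = -5/2*11 + 1*1 = -55/2 + 1 = -53/2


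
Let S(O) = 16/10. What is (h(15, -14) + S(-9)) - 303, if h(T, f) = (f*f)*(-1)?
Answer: -2487/5 ≈ -497.40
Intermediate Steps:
h(T, f) = -f² (h(T, f) = f²*(-1) = -f²)
S(O) = 8/5 (S(O) = 16*(⅒) = 8/5)
(h(15, -14) + S(-9)) - 303 = (-1*(-14)² + 8/5) - 303 = (-1*196 + 8/5) - 303 = (-196 + 8/5) - 303 = -972/5 - 303 = -2487/5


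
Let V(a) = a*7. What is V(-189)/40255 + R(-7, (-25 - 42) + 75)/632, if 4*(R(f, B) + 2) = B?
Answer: -1323/40255 ≈ -0.032865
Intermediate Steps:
V(a) = 7*a
R(f, B) = -2 + B/4
V(-189)/40255 + R(-7, (-25 - 42) + 75)/632 = (7*(-189))/40255 + (-2 + ((-25 - 42) + 75)/4)/632 = -1323*1/40255 + (-2 + (-67 + 75)/4)*(1/632) = -1323/40255 + (-2 + (¼)*8)*(1/632) = -1323/40255 + (-2 + 2)*(1/632) = -1323/40255 + 0*(1/632) = -1323/40255 + 0 = -1323/40255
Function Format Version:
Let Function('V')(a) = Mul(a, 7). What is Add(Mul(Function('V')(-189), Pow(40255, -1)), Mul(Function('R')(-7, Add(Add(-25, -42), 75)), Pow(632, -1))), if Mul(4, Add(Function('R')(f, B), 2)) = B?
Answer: Rational(-1323, 40255) ≈ -0.032865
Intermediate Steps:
Function('V')(a) = Mul(7, a)
Function('R')(f, B) = Add(-2, Mul(Rational(1, 4), B))
Add(Mul(Function('V')(-189), Pow(40255, -1)), Mul(Function('R')(-7, Add(Add(-25, -42), 75)), Pow(632, -1))) = Add(Mul(Mul(7, -189), Pow(40255, -1)), Mul(Add(-2, Mul(Rational(1, 4), Add(Add(-25, -42), 75))), Pow(632, -1))) = Add(Mul(-1323, Rational(1, 40255)), Mul(Add(-2, Mul(Rational(1, 4), Add(-67, 75))), Rational(1, 632))) = Add(Rational(-1323, 40255), Mul(Add(-2, Mul(Rational(1, 4), 8)), Rational(1, 632))) = Add(Rational(-1323, 40255), Mul(Add(-2, 2), Rational(1, 632))) = Add(Rational(-1323, 40255), Mul(0, Rational(1, 632))) = Add(Rational(-1323, 40255), 0) = Rational(-1323, 40255)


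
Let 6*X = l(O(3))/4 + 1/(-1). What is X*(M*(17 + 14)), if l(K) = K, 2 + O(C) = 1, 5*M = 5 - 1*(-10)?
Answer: -155/8 ≈ -19.375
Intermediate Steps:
M = 3 (M = (5 - 1*(-10))/5 = (5 + 10)/5 = (1/5)*15 = 3)
O(C) = -1 (O(C) = -2 + 1 = -1)
X = -5/24 (X = (-1/4 + 1/(-1))/6 = (-1*1/4 + 1*(-1))/6 = (-1/4 - 1)/6 = (1/6)*(-5/4) = -5/24 ≈ -0.20833)
X*(M*(17 + 14)) = -5*(17 + 14)/8 = -5*31/8 = -5/24*93 = -155/8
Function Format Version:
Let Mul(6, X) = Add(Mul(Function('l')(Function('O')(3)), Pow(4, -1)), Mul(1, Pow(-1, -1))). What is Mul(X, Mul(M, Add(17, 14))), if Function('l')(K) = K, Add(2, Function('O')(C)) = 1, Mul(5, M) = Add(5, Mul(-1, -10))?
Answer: Rational(-155, 8) ≈ -19.375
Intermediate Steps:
M = 3 (M = Mul(Rational(1, 5), Add(5, Mul(-1, -10))) = Mul(Rational(1, 5), Add(5, 10)) = Mul(Rational(1, 5), 15) = 3)
Function('O')(C) = -1 (Function('O')(C) = Add(-2, 1) = -1)
X = Rational(-5, 24) (X = Mul(Rational(1, 6), Add(Mul(-1, Pow(4, -1)), Mul(1, Pow(-1, -1)))) = Mul(Rational(1, 6), Add(Mul(-1, Rational(1, 4)), Mul(1, -1))) = Mul(Rational(1, 6), Add(Rational(-1, 4), -1)) = Mul(Rational(1, 6), Rational(-5, 4)) = Rational(-5, 24) ≈ -0.20833)
Mul(X, Mul(M, Add(17, 14))) = Mul(Rational(-5, 24), Mul(3, Add(17, 14))) = Mul(Rational(-5, 24), Mul(3, 31)) = Mul(Rational(-5, 24), 93) = Rational(-155, 8)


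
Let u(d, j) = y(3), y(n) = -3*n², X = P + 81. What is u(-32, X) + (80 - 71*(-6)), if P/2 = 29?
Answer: 479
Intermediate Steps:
P = 58 (P = 2*29 = 58)
X = 139 (X = 58 + 81 = 139)
u(d, j) = -27 (u(d, j) = -3*3² = -3*9 = -27)
u(-32, X) + (80 - 71*(-6)) = -27 + (80 - 71*(-6)) = -27 + (80 + 426) = -27 + 506 = 479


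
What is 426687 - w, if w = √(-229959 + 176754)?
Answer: 426687 - I*√53205 ≈ 4.2669e+5 - 230.66*I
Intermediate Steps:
w = I*√53205 (w = √(-53205) = I*√53205 ≈ 230.66*I)
426687 - w = 426687 - I*√53205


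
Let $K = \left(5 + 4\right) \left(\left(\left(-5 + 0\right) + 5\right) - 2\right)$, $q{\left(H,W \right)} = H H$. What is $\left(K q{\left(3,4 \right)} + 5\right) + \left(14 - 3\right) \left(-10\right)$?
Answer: $-267$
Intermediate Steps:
$q{\left(H,W \right)} = H^{2}$
$K = -18$ ($K = 9 \left(\left(-5 + 5\right) - 2\right) = 9 \left(0 - 2\right) = 9 \left(-2\right) = -18$)
$\left(K q{\left(3,4 \right)} + 5\right) + \left(14 - 3\right) \left(-10\right) = \left(- 18 \cdot 3^{2} + 5\right) + \left(14 - 3\right) \left(-10\right) = \left(\left(-18\right) 9 + 5\right) + 11 \left(-10\right) = \left(-162 + 5\right) - 110 = -157 - 110 = -267$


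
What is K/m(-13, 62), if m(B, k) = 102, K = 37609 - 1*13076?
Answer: 24533/102 ≈ 240.52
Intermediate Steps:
K = 24533 (K = 37609 - 13076 = 24533)
K/m(-13, 62) = 24533/102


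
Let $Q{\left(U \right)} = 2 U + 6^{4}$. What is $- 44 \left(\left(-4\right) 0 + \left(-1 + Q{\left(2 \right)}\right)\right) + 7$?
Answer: $-57149$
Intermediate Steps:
$Q{\left(U \right)} = 1296 + 2 U$ ($Q{\left(U \right)} = 2 U + 1296 = 1296 + 2 U$)
$- 44 \left(\left(-4\right) 0 + \left(-1 + Q{\left(2 \right)}\right)\right) + 7 = - 44 \left(\left(-4\right) 0 + \left(-1 + \left(1296 + 2 \cdot 2\right)\right)\right) + 7 = - 44 \left(0 + \left(-1 + \left(1296 + 4\right)\right)\right) + 7 = - 44 \left(0 + \left(-1 + 1300\right)\right) + 7 = - 44 \left(0 + 1299\right) + 7 = \left(-44\right) 1299 + 7 = -57156 + 7 = -57149$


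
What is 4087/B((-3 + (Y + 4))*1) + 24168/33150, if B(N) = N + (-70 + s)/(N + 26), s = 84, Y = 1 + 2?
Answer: 5059403/5525 ≈ 915.73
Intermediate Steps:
Y = 3
B(N) = N + 14/(26 + N) (B(N) = N + (-70 + 84)/(N + 26) = N + 14/(26 + N))
4087/B((-3 + (Y + 4))*1) + 24168/33150 = 4087/(((14 + ((-3 + (3 + 4))*1)² + 26*((-3 + (3 + 4))*1))/(26 + (-3 + (3 + 4))*1))) + 24168/33150 = 4087/(((14 + ((-3 + 7)*1)² + 26*((-3 + 7)*1))/(26 + (-3 + 7)*1))) + 24168*(1/33150) = 4087/(((14 + (4*1)² + 26*(4*1))/(26 + 4*1))) + 4028/5525 = 4087/(((14 + 4² + 26*4)/(26 + 4))) + 4028/5525 = 4087/(((14 + 16 + 104)/30)) + 4028/5525 = 4087/(((1/30)*134)) + 4028/5525 = 4087/(67/15) + 4028/5525 = 4087*(15/67) + 4028/5525 = 915 + 4028/5525 = 5059403/5525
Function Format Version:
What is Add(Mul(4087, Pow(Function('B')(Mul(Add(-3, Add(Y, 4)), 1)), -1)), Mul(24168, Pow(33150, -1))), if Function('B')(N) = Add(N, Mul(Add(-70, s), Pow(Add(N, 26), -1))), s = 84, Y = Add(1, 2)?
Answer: Rational(5059403, 5525) ≈ 915.73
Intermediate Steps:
Y = 3
Function('B')(N) = Add(N, Mul(14, Pow(Add(26, N), -1))) (Function('B')(N) = Add(N, Mul(Add(-70, 84), Pow(Add(N, 26), -1))) = Add(N, Mul(14, Pow(Add(26, N), -1))))
Add(Mul(4087, Pow(Function('B')(Mul(Add(-3, Add(Y, 4)), 1)), -1)), Mul(24168, Pow(33150, -1))) = Add(Mul(4087, Pow(Mul(Pow(Add(26, Mul(Add(-3, Add(3, 4)), 1)), -1), Add(14, Pow(Mul(Add(-3, Add(3, 4)), 1), 2), Mul(26, Mul(Add(-3, Add(3, 4)), 1)))), -1)), Mul(24168, Pow(33150, -1))) = Add(Mul(4087, Pow(Mul(Pow(Add(26, Mul(Add(-3, 7), 1)), -1), Add(14, Pow(Mul(Add(-3, 7), 1), 2), Mul(26, Mul(Add(-3, 7), 1)))), -1)), Mul(24168, Rational(1, 33150))) = Add(Mul(4087, Pow(Mul(Pow(Add(26, Mul(4, 1)), -1), Add(14, Pow(Mul(4, 1), 2), Mul(26, Mul(4, 1)))), -1)), Rational(4028, 5525)) = Add(Mul(4087, Pow(Mul(Pow(Add(26, 4), -1), Add(14, Pow(4, 2), Mul(26, 4))), -1)), Rational(4028, 5525)) = Add(Mul(4087, Pow(Mul(Pow(30, -1), Add(14, 16, 104)), -1)), Rational(4028, 5525)) = Add(Mul(4087, Pow(Mul(Rational(1, 30), 134), -1)), Rational(4028, 5525)) = Add(Mul(4087, Pow(Rational(67, 15), -1)), Rational(4028, 5525)) = Add(Mul(4087, Rational(15, 67)), Rational(4028, 5525)) = Add(915, Rational(4028, 5525)) = Rational(5059403, 5525)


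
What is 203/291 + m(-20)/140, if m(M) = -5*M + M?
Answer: 2585/2037 ≈ 1.2690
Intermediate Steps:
m(M) = -4*M
203/291 + m(-20)/140 = 203/291 - 4*(-20)/140 = 203*(1/291) + 80*(1/140) = 203/291 + 4/7 = 2585/2037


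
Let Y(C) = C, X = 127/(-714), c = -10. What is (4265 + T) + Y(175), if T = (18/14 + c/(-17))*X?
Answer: 377220719/84966 ≈ 4439.7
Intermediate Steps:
X = -127/714 (X = 127*(-1/714) = -127/714 ≈ -0.17787)
T = -28321/84966 (T = (18/14 - 10/(-17))*(-127/714) = (18*(1/14) - 10*(-1/17))*(-127/714) = (9/7 + 10/17)*(-127/714) = (223/119)*(-127/714) = -28321/84966 ≈ -0.33332)
(4265 + T) + Y(175) = (4265 - 28321/84966) + 175 = 362351669/84966 + 175 = 377220719/84966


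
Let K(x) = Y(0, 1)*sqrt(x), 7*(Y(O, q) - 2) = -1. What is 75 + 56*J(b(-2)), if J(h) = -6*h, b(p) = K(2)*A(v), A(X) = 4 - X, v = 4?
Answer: 75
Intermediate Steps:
Y(O, q) = 13/7 (Y(O, q) = 2 + (1/7)*(-1) = 2 - 1/7 = 13/7)
K(x) = 13*sqrt(x)/7
b(p) = 0 (b(p) = (13*sqrt(2)/7)*(4 - 1*4) = (13*sqrt(2)/7)*(4 - 4) = (13*sqrt(2)/7)*0 = 0)
75 + 56*J(b(-2)) = 75 + 56*(-6*0) = 75 + 56*0 = 75 + 0 = 75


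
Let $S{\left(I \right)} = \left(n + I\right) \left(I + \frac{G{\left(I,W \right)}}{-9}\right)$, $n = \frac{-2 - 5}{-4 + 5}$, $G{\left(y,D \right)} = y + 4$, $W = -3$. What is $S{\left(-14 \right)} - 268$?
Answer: $\frac{8}{3} \approx 2.6667$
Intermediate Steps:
$G{\left(y,D \right)} = 4 + y$
$n = -7$ ($n = - \frac{7}{1} = \left(-7\right) 1 = -7$)
$S{\left(I \right)} = \left(-7 + I\right) \left(- \frac{4}{9} + \frac{8 I}{9}\right)$ ($S{\left(I \right)} = \left(-7 + I\right) \left(I + \frac{4 + I}{-9}\right) = \left(-7 + I\right) \left(I + \left(4 + I\right) \left(- \frac{1}{9}\right)\right) = \left(-7 + I\right) \left(I - \left(\frac{4}{9} + \frac{I}{9}\right)\right) = \left(-7 + I\right) \left(- \frac{4}{9} + \frac{8 I}{9}\right)$)
$S{\left(-14 \right)} - 268 = \left(\frac{28}{9} - - \frac{280}{3} + \frac{8 \left(-14\right)^{2}}{9}\right) - 268 = \left(\frac{28}{9} + \frac{280}{3} + \frac{8}{9} \cdot 196\right) - 268 = \left(\frac{28}{9} + \frac{280}{3} + \frac{1568}{9}\right) - 268 = \frac{812}{3} - 268 = \frac{8}{3}$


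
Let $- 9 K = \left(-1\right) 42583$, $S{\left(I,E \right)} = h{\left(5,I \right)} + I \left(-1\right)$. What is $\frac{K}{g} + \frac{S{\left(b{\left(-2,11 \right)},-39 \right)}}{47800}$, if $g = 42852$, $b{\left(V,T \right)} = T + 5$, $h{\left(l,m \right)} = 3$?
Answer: $\frac{507613429}{4608732600} \approx 0.11014$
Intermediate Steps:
$b{\left(V,T \right)} = 5 + T$
$S{\left(I,E \right)} = 3 - I$ ($S{\left(I,E \right)} = 3 + I \left(-1\right) = 3 - I$)
$K = \frac{42583}{9}$ ($K = - \frac{\left(-1\right) 42583}{9} = \left(- \frac{1}{9}\right) \left(-42583\right) = \frac{42583}{9} \approx 4731.4$)
$\frac{K}{g} + \frac{S{\left(b{\left(-2,11 \right)},-39 \right)}}{47800} = \frac{42583}{9 \cdot 42852} + \frac{3 - \left(5 + 11\right)}{47800} = \frac{42583}{9} \cdot \frac{1}{42852} + \left(3 - 16\right) \frac{1}{47800} = \frac{42583}{385668} + \left(3 - 16\right) \frac{1}{47800} = \frac{42583}{385668} - \frac{13}{47800} = \frac{507613429}{4608732600}$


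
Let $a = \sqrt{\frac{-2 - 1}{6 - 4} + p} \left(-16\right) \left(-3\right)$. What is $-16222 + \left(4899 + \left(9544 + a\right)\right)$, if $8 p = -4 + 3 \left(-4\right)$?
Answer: $-1779 + 24 i \sqrt{14} \approx -1779.0 + 89.8 i$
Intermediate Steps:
$p = -2$ ($p = \frac{-4 + 3 \left(-4\right)}{8} = \frac{-4 - 12}{8} = \frac{1}{8} \left(-16\right) = -2$)
$a = 24 i \sqrt{14}$ ($a = \sqrt{\frac{-2 - 1}{6 - 4} - 2} \left(-16\right) \left(-3\right) = \sqrt{- \frac{3}{2} - 2} \left(-16\right) \left(-3\right) = \sqrt{- \frac{7}{2}} \left(-16\right) \left(-3\right) = \frac{i \sqrt{14}}{2} \left(-16\right) \left(-3\right) = - 8 i \sqrt{14} \left(-3\right) = 24 i \sqrt{14} \approx 89.8 i$)
$-16222 + \left(4899 + \left(9544 + a\right)\right) = -16222 + \left(4899 + \left(9544 + 24 i \sqrt{14}\right)\right) = -16222 + \left(14443 + 24 i \sqrt{14}\right) = -1779 + 24 i \sqrt{14}$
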